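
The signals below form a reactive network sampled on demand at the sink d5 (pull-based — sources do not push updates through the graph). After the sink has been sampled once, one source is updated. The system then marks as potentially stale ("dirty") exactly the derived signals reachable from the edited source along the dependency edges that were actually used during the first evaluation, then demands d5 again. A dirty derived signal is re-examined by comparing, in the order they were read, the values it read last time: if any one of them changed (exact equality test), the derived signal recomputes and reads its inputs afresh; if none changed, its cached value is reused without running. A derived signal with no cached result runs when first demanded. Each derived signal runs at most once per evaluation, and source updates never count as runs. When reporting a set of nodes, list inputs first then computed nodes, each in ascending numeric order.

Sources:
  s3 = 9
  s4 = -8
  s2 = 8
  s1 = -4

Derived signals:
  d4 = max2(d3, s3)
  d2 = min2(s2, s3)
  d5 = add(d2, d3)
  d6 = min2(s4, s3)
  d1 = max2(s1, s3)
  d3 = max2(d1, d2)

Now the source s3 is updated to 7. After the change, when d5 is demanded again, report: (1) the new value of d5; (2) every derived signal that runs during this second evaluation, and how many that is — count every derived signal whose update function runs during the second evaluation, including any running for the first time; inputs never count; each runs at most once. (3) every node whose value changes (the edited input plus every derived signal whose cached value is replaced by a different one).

Initial pass — values computed on the first demand:
  d1 = max2(-4, 9) = 9
  d2 = min2(8, 9) = 8
  d3 = max2(9, 8) = 9
  d5 = add(8, 9) = 17

Second demand — change propagation:
  d1: re-runs because s3 9->7; new result 7.
  d2: re-runs because s3 9->7; new result 7.
  d3: re-runs because d1 9->7; d2 8->7; new result 7.
  d5: re-runs because d2 8->7; d3 9->7; new result 14.

d5 now evaluates to 14.
Run set: d1, d2, d3, d5 (4 run).
Changed values: s3, d1, d2, d3, d5.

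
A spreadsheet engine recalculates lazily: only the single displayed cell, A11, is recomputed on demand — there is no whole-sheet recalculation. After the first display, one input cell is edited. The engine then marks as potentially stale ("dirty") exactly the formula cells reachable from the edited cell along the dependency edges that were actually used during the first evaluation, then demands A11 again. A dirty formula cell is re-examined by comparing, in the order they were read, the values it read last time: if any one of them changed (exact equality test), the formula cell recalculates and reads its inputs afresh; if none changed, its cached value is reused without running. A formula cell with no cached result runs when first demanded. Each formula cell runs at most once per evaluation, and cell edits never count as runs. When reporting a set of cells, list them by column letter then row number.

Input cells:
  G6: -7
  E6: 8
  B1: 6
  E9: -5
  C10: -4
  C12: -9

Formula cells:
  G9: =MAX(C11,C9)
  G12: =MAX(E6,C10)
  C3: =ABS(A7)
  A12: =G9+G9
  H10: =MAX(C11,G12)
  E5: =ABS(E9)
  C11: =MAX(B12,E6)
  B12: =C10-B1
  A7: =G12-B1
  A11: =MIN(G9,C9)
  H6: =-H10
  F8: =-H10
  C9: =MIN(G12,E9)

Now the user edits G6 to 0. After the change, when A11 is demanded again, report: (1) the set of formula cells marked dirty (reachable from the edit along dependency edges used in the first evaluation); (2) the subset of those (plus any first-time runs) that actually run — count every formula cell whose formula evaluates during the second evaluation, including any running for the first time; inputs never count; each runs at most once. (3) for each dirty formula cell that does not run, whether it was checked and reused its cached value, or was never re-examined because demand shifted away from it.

Marked dirty: none.
Formula cells that run: none — 0 in total.
Every dirty formula cell ran.
Key observation: G6 is never demanded by the output, so the edit triggers no recomputation at all.

First evaluation (everything demanded from the output):
  B12 = -4 - 6 = -10
  C11 = MAX(-10, 8) = 8
  G12 = MAX(8, -4) = 8
  C9 = MIN(8, -5) = -5
  G9 = MAX(8, -5) = 8
  A11 = MIN(8, -5) = -5

Propagation after the edit:
  G6 feeds no computation that the output demands — nothing is marked dirty and nothing runs.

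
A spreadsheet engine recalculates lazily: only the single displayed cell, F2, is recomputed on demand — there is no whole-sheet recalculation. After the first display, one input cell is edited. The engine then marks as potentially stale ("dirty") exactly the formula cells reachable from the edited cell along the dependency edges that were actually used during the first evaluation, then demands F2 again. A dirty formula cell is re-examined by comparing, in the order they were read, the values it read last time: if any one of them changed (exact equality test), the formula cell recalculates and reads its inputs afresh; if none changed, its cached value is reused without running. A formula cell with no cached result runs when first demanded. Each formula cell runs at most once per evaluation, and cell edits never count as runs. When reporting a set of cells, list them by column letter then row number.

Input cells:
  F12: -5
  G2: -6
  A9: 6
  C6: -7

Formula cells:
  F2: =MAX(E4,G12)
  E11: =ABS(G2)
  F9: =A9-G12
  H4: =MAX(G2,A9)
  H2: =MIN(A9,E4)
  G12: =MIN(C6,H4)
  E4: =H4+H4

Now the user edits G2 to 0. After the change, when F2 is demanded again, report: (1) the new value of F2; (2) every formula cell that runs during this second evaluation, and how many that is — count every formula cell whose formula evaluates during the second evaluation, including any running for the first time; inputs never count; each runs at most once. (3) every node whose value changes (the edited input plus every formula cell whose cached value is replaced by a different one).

First evaluation (everything demanded from the output):
  H4 = MAX(-6, 6) = 6
  E4 = 6 + 6 = 12
  G12 = MIN(-7, 6) = -7
  F2 = MAX(12, -7) = 12

Propagation after the edit:
  H4: runs — G2 -6->0; result 6 (same value as before).
  E4: checked — values it read are unchanged (H4 unchanged, H4 unchanged); reused cached 12 without running.
  G12: checked — values it read are unchanged (C6 unchanged, H4 unchanged); reused cached -7 without running.
  F2: checked — values it read are unchanged (E4 unchanged, G12 unchanged); reused cached 12 without running.

Key observation: the change is absorbed at H4 — it re-runs but produces the same value, and the output's value is unchanged.

New value of F2: 12.
Formula cells that run: H4 — 1 in total.
Values that change: G2.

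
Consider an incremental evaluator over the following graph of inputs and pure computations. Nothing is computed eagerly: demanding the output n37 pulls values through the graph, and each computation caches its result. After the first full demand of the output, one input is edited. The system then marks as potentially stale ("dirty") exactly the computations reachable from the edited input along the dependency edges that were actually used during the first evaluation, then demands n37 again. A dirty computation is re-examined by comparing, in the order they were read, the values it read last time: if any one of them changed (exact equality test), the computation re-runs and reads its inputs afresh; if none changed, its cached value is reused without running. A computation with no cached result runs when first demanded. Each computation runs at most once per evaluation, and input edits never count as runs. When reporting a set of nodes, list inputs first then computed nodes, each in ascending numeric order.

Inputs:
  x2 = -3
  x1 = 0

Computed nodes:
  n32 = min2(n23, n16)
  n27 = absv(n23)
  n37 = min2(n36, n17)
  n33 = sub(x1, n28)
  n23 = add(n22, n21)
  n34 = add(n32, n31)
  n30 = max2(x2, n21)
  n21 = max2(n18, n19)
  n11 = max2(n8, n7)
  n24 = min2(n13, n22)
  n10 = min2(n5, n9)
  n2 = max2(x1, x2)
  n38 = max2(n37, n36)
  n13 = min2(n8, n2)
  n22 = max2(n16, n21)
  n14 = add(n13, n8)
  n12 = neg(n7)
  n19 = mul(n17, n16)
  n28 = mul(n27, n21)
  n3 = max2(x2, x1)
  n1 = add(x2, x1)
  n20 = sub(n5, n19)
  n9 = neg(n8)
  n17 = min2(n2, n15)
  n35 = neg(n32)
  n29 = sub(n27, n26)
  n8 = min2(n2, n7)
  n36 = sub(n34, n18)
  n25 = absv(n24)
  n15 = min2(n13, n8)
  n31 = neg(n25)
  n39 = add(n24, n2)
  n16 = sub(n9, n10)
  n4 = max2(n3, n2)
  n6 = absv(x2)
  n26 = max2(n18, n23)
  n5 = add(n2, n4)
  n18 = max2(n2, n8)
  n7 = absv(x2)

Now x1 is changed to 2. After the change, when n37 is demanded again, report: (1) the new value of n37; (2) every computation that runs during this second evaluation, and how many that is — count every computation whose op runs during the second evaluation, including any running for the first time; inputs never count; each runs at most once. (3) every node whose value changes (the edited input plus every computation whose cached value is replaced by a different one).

Initial pass — values computed on the first demand:
  n2 = max2(0, -3) = 0
  n3 = max2(-3, 0) = 0
  n4 = max2(0, 0) = 0
  n5 = add(0, 0) = 0
  n7 = absv(-3) = 3
  n8 = min2(0, 3) = 0
  n9 = neg(0) = 0
  n10 = min2(0, 0) = 0
  n13 = min2(0, 0) = 0
  n15 = min2(0, 0) = 0
  n16 = sub(0, 0) = 0
  n17 = min2(0, 0) = 0
  n18 = max2(0, 0) = 0
  n19 = mul(0, 0) = 0
  n21 = max2(0, 0) = 0
  n22 = max2(0, 0) = 0
  n23 = add(0, 0) = 0
  n24 = min2(0, 0) = 0
  n25 = absv(0) = 0
  n31 = neg(0) = 0
  n32 = min2(0, 0) = 0
  n34 = add(0, 0) = 0
  n36 = sub(0, 0) = 0
  n37 = min2(0, 0) = 0

Second demand — change propagation:
  n2: re-runs because x1 0->2; new result 2.
  n3: re-runs because x1 0->2; new result 2.
  n4: re-runs because n3 0->2; n2 0->2; new result 2.
  n5: re-runs because n2 0->2; n4 0->2; new result 4.
  n8: re-runs because n2 0->2; new result 2.
  n9: re-runs because n8 0->2; new result -2.
  n10: re-runs because n5 0->4; n9 0->-2; new result -2.
  n13: re-runs because n8 0->2; n2 0->2; new result 2.
  n15: re-runs because n13 0->2; n8 0->2; new result 2.
  n16: re-runs because n9 0->-2; n10 0->-2; new result 0 (unchanged).
  n17: re-runs because n2 0->2; n15 0->2; new result 2.
  n18: re-runs because n2 0->2; n8 0->2; new result 2.
  n19: re-runs because n17 0->2; new result 0 (unchanged).
  n21: re-runs because n18 0->2; new result 2.
  n22: re-runs because n21 0->2; new result 2.
  n23: re-runs because n22 0->2; n21 0->2; new result 4.
  n24: re-runs because n13 0->2; n22 0->2; new result 2.
  n25: re-runs because n24 0->2; new result 2.
  n31: re-runs because n25 0->2; new result -2.
  n32: re-runs because n23 0->4; new result 0 (unchanged).
  n34: re-runs because n31 0->-2; new result -2.
  n36: re-runs because n34 0->-2; n18 0->2; new result -4.
  n37: re-runs because n36 0->-4; n17 0->2; new result -4.

n37 now evaluates to -4.
Run set: n2, n3, n4, n5, n8, n9, n10, n13, n15, n16, n17, n18, n19, n21, n22, n23, n24, n25, n31, n32, n34, n36, n37 (23 run).
Changed values: x1, n2, n3, n4, n5, n8, n9, n10, n13, n15, n17, n18, n21, n22, n23, n24, n25, n31, n34, n36, n37.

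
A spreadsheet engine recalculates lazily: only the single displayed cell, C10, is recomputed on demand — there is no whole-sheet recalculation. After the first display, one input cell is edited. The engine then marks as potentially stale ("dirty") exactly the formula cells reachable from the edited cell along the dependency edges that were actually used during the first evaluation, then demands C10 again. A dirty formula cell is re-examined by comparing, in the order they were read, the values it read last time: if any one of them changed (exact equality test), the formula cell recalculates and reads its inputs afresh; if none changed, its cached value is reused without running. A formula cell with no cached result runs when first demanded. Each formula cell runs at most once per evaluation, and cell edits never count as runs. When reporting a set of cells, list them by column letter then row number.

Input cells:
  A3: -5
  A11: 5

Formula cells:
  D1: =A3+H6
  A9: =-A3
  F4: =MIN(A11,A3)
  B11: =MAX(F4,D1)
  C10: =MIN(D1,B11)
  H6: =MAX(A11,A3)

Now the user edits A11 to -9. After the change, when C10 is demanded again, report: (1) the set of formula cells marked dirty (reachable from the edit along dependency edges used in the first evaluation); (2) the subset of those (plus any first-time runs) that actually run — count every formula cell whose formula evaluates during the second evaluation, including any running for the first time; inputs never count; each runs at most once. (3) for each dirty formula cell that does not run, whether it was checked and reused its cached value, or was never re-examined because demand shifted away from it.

Marked dirty: B11, C10, D1, F4, H6.
Formula cells that run: B11, C10, D1, F4, H6 — 5 in total.
Every dirty formula cell ran.

First evaluation (everything demanded from the output):
  F4 = MIN(5, -5) = -5
  H6 = MAX(5, -5) = 5
  D1 = -5 + 5 = 0
  B11 = MAX(-5, 0) = 0
  C10 = MIN(0, 0) = 0

Propagation after the edit:
  F4: runs — A11 5->-9; result -9.
  H6: runs — A11 5->-9; result -5.
  D1: runs — H6 5->-5; result -10.
  B11: runs — F4 -5->-9; D1 0->-10; result -9.
  C10: runs — D1 0->-10; B11 0->-9; result -10.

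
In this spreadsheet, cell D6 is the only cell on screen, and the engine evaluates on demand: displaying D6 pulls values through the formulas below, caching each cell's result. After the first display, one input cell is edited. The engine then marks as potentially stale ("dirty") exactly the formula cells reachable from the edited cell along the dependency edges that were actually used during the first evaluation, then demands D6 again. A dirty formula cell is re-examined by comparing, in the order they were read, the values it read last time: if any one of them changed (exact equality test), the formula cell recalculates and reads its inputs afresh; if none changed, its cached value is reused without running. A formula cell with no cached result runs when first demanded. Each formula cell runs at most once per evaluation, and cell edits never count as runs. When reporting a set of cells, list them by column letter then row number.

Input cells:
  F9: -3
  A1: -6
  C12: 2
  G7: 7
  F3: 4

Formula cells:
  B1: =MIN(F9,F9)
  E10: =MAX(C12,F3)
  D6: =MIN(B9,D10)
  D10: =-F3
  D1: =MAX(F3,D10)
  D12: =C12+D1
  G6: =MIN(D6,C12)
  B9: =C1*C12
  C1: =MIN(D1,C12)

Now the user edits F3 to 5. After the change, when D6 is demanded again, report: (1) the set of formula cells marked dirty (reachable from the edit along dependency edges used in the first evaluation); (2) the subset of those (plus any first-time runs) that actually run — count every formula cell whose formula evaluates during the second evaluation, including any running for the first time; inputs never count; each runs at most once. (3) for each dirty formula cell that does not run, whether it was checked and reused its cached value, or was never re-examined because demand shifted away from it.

Dirty set: B9, C1, D1, D6, D10.
Run set: C1, D1, D6, D10 (4 run).
Re-examined without running (cache reused): B9.
The important point: at B9 every value read last time is unchanged, so the dirty flag clears without a run.

Initial pass — values computed on the first demand:
  D10 = -(4) = -4
  D1 = MAX(4, -4) = 4
  C1 = MIN(4, 2) = 2
  B9 = 2 * 2 = 4
  D6 = MIN(4, -4) = -4

Second demand — change propagation:
  D10: re-runs because F3 4->5; new result -5.
  D1: re-runs because F3 4->5; D10 -4->-5; new result 5.
  C1: re-runs because D1 4->5; new result 2 (unchanged).
  B9: re-examined; everything it read last time is the same (C1 unchanged, C12 unchanged) — cache 4 kept, no run.
  D6: re-runs because D10 -4->-5; new result -5.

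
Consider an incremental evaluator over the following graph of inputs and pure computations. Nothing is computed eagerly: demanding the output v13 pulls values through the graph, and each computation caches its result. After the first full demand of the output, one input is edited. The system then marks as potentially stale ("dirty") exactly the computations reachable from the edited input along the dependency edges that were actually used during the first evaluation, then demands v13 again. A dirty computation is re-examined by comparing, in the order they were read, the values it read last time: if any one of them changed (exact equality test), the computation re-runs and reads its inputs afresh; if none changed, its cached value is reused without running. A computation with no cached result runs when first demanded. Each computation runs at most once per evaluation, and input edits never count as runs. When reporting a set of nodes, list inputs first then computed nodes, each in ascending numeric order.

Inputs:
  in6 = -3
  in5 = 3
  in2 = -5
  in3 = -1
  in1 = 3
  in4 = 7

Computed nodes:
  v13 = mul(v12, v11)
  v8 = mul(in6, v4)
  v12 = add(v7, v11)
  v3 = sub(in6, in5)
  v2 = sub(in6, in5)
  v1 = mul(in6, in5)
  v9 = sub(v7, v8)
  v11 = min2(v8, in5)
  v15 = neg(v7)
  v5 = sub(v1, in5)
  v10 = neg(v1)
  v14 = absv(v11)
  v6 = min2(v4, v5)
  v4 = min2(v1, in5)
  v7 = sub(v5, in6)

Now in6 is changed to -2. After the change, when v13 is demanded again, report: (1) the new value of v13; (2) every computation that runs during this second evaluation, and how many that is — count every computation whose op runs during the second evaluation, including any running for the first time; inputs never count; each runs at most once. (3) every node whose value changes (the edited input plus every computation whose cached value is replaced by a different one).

v13 now evaluates to -12.
Run set: v1, v4, v5, v7, v8, v11, v12, v13 (8 run).
Changed values: in6, v1, v4, v5, v7, v8, v12, v13.

Initial pass — values computed on the first demand:
  v1 = mul(-3, 3) = -9
  v4 = min2(-9, 3) = -9
  v5 = sub(-9, 3) = -12
  v7 = sub(-12, -3) = -9
  v8 = mul(-3, -9) = 27
  v11 = min2(27, 3) = 3
  v12 = add(-9, 3) = -6
  v13 = mul(-6, 3) = -18

Second demand — change propagation:
  v1: re-runs because in6 -3->-2; new result -6.
  v4: re-runs because v1 -9->-6; new result -6.
  v5: re-runs because v1 -9->-6; new result -9.
  v7: re-runs because v5 -12->-9; in6 -3->-2; new result -7.
  v8: re-runs because in6 -3->-2; v4 -9->-6; new result 12.
  v11: re-runs because v8 27->12; new result 3 (unchanged).
  v12: re-runs because v7 -9->-7; new result -4.
  v13: re-runs because v12 -6->-4; new result -12.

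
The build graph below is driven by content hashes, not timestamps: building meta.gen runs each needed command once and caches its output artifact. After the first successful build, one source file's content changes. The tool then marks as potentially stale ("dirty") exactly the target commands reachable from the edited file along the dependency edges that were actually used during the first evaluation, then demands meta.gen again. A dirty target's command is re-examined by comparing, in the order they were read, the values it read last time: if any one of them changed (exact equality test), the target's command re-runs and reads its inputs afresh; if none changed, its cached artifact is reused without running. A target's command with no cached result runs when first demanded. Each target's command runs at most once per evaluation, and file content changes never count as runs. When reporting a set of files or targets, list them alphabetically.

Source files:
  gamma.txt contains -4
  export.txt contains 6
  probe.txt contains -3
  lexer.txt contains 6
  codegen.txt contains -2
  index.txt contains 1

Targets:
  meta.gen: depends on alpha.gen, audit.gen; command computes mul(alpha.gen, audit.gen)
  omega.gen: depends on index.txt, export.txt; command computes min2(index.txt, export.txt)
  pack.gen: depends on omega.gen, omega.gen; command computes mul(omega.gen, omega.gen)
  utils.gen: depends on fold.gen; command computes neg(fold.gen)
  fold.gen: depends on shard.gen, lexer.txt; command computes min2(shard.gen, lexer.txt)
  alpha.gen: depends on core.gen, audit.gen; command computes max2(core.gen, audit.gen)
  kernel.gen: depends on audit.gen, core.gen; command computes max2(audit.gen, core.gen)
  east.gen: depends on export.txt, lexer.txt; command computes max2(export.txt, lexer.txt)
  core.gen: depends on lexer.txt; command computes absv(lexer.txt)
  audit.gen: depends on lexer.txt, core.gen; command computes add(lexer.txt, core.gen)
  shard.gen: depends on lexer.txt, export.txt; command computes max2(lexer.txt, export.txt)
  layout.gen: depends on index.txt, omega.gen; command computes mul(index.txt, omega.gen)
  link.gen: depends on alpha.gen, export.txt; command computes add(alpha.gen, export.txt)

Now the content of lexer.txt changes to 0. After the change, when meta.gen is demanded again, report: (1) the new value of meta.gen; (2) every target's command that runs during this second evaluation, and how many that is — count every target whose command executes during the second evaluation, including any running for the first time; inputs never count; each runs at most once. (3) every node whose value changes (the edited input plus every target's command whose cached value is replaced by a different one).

Initial pass — values computed on the first demand:
  core.gen = absv(6) = 6
  audit.gen = add(6, 6) = 12
  alpha.gen = max2(6, 12) = 12
  meta.gen = mul(12, 12) = 144

Second demand — change propagation:
  core.gen: re-runs because lexer.txt 6->0; new result 0.
  audit.gen: re-runs because lexer.txt 6->0; core.gen 6->0; new result 0.
  alpha.gen: re-runs because core.gen 6->0; audit.gen 12->0; new result 0.
  meta.gen: re-runs because alpha.gen 12->0; audit.gen 12->0; new result 0.

meta.gen now evaluates to 0.
Run set: alpha.gen, audit.gen, core.gen, meta.gen (4 run).
Changed values: alpha.gen, audit.gen, core.gen, lexer.txt, meta.gen.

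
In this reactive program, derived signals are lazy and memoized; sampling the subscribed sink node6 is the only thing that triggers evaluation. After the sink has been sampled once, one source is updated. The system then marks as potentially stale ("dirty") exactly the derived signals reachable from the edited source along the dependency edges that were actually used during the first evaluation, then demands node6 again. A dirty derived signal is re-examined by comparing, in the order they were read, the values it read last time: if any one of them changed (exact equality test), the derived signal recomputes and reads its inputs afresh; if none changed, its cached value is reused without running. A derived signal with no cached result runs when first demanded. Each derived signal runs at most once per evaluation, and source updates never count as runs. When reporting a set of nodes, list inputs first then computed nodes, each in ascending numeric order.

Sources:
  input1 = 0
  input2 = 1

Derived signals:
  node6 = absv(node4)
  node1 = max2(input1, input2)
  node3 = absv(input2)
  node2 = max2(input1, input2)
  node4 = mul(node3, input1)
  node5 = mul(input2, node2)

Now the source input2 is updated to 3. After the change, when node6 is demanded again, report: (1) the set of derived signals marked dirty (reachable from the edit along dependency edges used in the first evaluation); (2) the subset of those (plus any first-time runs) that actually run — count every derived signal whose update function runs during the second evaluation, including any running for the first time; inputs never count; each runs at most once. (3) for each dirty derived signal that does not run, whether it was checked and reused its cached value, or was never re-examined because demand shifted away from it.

First demand of the output computes:
  node3 = absv(1) = 1
  node4 = mul(1, 0) = 0
  node6 = absv(0) = 0

After the edit, cleaning proceeds:
  node3: a read changed (input2 1->3) — executes, giving 3.
  node4: a read changed (node3 1->3) — executes, giving 0 — identical to its old value.
  node6: dirty, but its reads are unchanged (node4 unchanged); cached 0 stands.

Note the absorption at node4: it re-runs yet its value is the same, leaving the output's value untouched.

The edit dirties: node3, node4, node6.
2 derived signals run: node3, node4.
Cache hits after checking: node6.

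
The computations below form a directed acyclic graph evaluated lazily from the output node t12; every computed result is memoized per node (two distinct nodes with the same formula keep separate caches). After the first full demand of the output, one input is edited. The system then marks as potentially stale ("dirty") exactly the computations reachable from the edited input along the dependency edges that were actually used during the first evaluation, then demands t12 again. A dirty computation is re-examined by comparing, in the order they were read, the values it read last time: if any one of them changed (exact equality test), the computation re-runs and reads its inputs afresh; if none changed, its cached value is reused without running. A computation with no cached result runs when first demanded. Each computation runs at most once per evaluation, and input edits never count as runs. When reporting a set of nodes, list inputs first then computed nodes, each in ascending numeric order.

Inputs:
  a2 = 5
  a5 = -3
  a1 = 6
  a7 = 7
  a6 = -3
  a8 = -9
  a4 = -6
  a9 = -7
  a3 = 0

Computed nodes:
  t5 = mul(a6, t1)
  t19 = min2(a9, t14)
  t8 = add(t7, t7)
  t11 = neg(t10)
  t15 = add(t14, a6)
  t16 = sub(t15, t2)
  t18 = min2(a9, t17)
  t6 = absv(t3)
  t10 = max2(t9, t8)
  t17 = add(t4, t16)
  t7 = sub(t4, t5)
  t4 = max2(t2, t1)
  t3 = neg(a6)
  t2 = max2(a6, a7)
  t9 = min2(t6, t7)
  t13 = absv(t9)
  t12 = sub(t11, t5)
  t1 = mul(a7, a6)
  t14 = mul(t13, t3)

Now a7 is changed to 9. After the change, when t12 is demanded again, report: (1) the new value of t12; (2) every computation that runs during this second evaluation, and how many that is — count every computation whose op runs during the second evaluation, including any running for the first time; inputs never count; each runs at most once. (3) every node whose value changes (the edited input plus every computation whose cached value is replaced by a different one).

Demanding t12 again yields -9.
10 computations run: t1, t2, t4, t5, t7, t8, t9, t10, t11, t12.
The nodes whose values change: a7, t1, t2, t4, t5, t7, t8, t9, t10, t11, t12.

First demand of the output computes:
  t1 = mul(7, -3) = -21
  t2 = max2(-3, 7) = 7
  t3 = neg(-3) = 3
  t4 = max2(7, -21) = 7
  t5 = mul(-3, -21) = 63
  t6 = absv(3) = 3
  t7 = sub(7, 63) = -56
  t8 = add(-56, -56) = -112
  t9 = min2(3, -56) = -56
  t10 = max2(-56, -112) = -56
  t11 = neg(-56) = 56
  t12 = sub(56, 63) = -7

After the edit, cleaning proceeds:
  t1: a read changed (a7 7->9) — executes, giving -27.
  t2: a read changed (a7 7->9) — executes, giving 9.
  t4: a read changed (t2 7->9; t1 -21->-27) — executes, giving 9.
  t5: a read changed (t1 -21->-27) — executes, giving 81.
  t7: a read changed (t4 7->9; t5 63->81) — executes, giving -72.
  t8: a read changed (t7 -56->-72; t7 -56->-72) — executes, giving -144.
  t9: a read changed (t7 -56->-72) — executes, giving -72.
  t10: a read changed (t9 -56->-72; t8 -112->-144) — executes, giving -72.
  t11: a read changed (t10 -56->-72) — executes, giving 72.
  t12: a read changed (t11 56->72; t5 63->81) — executes, giving -9.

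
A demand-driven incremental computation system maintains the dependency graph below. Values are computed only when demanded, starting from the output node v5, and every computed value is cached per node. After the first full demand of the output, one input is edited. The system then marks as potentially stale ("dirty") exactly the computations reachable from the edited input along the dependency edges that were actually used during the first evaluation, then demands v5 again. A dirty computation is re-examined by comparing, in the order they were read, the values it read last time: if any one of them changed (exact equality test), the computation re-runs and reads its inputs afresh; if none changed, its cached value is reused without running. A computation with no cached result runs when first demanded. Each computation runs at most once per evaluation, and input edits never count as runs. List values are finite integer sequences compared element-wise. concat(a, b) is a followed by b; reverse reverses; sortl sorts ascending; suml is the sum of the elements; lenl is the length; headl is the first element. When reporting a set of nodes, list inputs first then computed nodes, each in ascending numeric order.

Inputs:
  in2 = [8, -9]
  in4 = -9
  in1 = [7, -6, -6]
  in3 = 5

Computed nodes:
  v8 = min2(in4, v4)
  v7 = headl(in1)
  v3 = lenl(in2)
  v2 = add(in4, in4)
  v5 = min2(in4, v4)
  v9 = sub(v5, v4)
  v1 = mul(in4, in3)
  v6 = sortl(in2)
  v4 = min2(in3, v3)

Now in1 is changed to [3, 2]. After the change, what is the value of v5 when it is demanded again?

First evaluation (everything demanded from the output):
  v3 = lenl([8, -9]) = 2
  v4 = min2(5, 2) = 2
  v5 = min2(-9, 2) = -9

Propagation after the edit:
  in1 feeds no computation that the output demands — nothing is marked dirty and nothing runs.

Key observation: in1 is never demanded by the output, so the edit triggers no recomputation at all.

New value of v5: -9.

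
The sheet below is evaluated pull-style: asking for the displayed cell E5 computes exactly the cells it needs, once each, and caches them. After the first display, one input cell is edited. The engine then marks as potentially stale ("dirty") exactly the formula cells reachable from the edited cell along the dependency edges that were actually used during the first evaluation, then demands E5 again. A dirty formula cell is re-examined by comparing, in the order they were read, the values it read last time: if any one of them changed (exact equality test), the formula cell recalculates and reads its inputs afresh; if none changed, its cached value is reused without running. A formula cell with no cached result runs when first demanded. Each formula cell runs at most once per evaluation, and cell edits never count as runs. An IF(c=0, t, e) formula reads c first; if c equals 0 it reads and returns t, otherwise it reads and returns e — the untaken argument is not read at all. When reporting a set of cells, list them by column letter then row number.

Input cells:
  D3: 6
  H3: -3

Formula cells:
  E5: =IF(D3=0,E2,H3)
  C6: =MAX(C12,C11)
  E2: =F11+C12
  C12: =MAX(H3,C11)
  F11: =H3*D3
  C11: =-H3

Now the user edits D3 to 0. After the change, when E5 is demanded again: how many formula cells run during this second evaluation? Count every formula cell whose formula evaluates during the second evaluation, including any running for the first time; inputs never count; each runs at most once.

First demand of the output computes:
  E5 = IF(D3=0: D3=6 -> else branch H3) = -3

After the edit, cleaning proceeds:
  C11: had never run; runs now, result 3.
  C12: had never run; runs now, result 3.
  F11: had never run; runs now, result 0.
  E2: had never run; runs now, result 3.
  E5: a read changed (D3 6->0) — executes, giving 3.

Note the branch switch — C11, C12, E2, F11 had no cache and run now for the first time.

5 formula cells run: C11, C12, E2, E5, F11.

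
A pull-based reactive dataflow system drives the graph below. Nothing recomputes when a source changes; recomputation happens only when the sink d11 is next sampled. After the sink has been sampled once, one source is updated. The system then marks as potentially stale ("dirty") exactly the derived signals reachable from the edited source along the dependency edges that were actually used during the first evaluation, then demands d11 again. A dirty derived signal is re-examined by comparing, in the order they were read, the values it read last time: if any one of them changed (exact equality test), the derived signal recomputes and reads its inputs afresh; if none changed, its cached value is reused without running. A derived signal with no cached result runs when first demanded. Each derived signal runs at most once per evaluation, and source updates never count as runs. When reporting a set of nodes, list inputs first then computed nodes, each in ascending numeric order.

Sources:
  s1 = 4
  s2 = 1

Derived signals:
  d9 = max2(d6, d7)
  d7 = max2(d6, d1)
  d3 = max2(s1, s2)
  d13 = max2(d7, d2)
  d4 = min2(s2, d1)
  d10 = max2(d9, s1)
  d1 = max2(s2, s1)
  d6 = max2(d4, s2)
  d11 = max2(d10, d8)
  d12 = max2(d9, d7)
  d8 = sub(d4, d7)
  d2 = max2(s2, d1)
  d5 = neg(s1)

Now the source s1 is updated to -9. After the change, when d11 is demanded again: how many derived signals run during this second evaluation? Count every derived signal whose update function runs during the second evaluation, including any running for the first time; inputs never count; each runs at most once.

First evaluation (everything demanded from the output):
  d1 = max2(1, 4) = 4
  d4 = min2(1, 4) = 1
  d6 = max2(1, 1) = 1
  d7 = max2(1, 4) = 4
  d8 = sub(1, 4) = -3
  d9 = max2(1, 4) = 4
  d10 = max2(4, 4) = 4
  d11 = max2(4, -3) = 4

Propagation after the edit:
  d1: runs — s1 4->-9; result 1.
  d4: runs — d1 4->1; result 1 (same value as before).
  d6: checked — values it read are unchanged (d4 unchanged, s2 unchanged); reused cached 1 without running.
  d7: runs — d1 4->1; result 1.
  d8: runs — d7 4->1; result 0.
  d9: runs — d7 4->1; result 1.
  d10: runs — d9 4->1; s1 4->-9; result 1.
  d11: runs — d10 4->1; d8 -3->0; result 1.

Key observation: the cutoff stops propagation at d6 — its inputs' values are unchanged, so it reuses its cache.

Derived signals that run: d1, d4, d7, d8, d9, d10, d11 — 7 in total.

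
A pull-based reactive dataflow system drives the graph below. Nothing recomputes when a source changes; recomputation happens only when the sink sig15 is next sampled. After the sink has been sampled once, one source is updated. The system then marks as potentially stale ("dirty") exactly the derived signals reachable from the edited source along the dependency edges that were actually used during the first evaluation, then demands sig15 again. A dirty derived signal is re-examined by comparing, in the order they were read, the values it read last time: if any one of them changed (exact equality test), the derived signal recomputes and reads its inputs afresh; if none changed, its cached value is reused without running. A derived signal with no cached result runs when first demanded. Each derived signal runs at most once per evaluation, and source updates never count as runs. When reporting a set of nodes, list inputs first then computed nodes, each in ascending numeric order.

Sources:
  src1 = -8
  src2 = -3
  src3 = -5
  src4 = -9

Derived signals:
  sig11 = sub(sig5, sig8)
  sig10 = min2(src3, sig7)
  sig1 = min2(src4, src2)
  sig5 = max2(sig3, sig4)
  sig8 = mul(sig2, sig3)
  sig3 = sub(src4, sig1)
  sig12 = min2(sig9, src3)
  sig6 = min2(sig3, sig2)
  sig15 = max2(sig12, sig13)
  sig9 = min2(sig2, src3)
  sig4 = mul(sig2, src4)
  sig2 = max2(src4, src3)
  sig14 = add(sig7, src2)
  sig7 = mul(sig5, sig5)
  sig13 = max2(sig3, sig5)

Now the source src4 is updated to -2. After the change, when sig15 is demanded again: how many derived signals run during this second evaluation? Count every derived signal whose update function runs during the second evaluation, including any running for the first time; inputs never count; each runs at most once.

Derived signals that run: sig1, sig2, sig3, sig4, sig5, sig9, sig13, sig15 — 8 in total.
Key observation: the cutoff stops propagation at sig12 — its inputs' values are unchanged, so it reuses its cache.

First evaluation (everything demanded from the output):
  sig1 = min2(-9, -3) = -9
  sig2 = max2(-9, -5) = -5
  sig3 = sub(-9, -9) = 0
  sig4 = mul(-5, -9) = 45
  sig5 = max2(0, 45) = 45
  sig9 = min2(-5, -5) = -5
  sig12 = min2(-5, -5) = -5
  sig13 = max2(0, 45) = 45
  sig15 = max2(-5, 45) = 45

Propagation after the edit:
  sig1: runs — src4 -9->-2; result -3.
  sig2: runs — src4 -9->-2; result -2.
  sig3: runs — src4 -9->-2; sig1 -9->-3; result 1.
  sig4: runs — sig2 -5->-2; src4 -9->-2; result 4.
  sig5: runs — sig3 0->1; sig4 45->4; result 4.
  sig9: runs — sig2 -5->-2; result -5 (same value as before).
  sig12: checked — values it read are unchanged (sig9 unchanged, src3 unchanged); reused cached -5 without running.
  sig13: runs — sig3 0->1; sig5 45->4; result 4.
  sig15: runs — sig13 45->4; result 4.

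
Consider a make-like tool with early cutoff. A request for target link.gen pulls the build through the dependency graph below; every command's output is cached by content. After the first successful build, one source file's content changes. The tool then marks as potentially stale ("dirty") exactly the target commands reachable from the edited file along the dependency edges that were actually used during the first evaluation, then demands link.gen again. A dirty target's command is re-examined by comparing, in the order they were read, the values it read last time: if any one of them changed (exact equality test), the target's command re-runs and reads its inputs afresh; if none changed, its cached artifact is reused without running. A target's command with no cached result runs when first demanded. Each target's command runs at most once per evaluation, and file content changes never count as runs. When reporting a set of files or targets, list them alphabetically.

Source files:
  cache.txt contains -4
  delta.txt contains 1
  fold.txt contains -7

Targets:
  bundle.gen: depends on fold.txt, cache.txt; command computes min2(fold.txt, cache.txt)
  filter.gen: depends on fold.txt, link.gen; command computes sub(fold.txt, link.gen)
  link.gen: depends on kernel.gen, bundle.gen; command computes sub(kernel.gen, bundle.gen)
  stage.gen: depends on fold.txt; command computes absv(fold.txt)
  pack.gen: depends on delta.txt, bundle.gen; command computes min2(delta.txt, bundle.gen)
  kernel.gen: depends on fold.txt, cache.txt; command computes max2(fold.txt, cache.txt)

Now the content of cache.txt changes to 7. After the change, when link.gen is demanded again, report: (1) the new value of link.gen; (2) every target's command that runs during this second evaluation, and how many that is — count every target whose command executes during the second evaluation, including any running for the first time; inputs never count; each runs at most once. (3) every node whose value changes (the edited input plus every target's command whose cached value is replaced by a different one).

First demand of the output computes:
  bundle.gen = min2(-7, -4) = -7
  kernel.gen = max2(-7, -4) = -4
  link.gen = sub(-4, -7) = 3

After the edit, cleaning proceeds:
  bundle.gen: a read changed (cache.txt -4->7) — executes, giving -7 — identical to its old value.
  kernel.gen: a read changed (cache.txt -4->7) — executes, giving 7.
  link.gen: a read changed (kernel.gen -4->7) — executes, giving 14.

Demanding link.gen again yields 14.
3 target commands run: bundle.gen, kernel.gen, link.gen.
The nodes whose values change: cache.txt, kernel.gen, link.gen.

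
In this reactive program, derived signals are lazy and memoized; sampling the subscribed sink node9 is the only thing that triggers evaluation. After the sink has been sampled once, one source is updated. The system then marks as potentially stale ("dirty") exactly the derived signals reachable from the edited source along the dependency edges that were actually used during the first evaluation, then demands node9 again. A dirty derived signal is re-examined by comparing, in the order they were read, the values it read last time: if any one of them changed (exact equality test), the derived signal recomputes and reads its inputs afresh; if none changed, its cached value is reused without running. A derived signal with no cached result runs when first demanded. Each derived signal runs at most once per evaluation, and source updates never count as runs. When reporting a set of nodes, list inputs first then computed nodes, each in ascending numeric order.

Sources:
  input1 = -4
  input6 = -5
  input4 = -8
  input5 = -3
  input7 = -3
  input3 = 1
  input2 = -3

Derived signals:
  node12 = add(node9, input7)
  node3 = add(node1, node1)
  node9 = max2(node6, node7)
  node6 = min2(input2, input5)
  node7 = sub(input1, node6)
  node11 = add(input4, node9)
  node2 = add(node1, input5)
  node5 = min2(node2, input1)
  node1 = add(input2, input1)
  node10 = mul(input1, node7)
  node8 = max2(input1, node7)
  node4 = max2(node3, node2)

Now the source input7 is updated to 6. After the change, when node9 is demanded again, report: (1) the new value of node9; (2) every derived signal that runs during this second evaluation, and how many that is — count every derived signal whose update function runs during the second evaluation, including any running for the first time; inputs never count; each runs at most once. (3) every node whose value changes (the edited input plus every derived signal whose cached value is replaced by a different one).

Demanding node9 again yields -1.
0 derived signals run: none.
The nodes whose values change: input7.
Note the shortcut — input7 feeds only undemanded nodes, so no recomputation happens.

First demand of the output computes:
  node6 = min2(-3, -3) = -3
  node7 = sub(-4, -3) = -1
  node9 = max2(-3, -1) = -1

After the edit, cleaning proceeds:
  input7 only reaches undemanded nodes; the second demand re-runs nothing.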